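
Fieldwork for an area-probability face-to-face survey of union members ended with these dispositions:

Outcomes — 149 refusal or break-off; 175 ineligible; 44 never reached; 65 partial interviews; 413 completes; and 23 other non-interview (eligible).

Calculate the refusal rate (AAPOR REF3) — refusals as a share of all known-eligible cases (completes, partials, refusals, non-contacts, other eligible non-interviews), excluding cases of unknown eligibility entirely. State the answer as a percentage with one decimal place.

Num = 149
Denom = 413 + 65 + 149 + 44 + 23 = 694
REF3 = 149 / 694 = 0.2147

21.5%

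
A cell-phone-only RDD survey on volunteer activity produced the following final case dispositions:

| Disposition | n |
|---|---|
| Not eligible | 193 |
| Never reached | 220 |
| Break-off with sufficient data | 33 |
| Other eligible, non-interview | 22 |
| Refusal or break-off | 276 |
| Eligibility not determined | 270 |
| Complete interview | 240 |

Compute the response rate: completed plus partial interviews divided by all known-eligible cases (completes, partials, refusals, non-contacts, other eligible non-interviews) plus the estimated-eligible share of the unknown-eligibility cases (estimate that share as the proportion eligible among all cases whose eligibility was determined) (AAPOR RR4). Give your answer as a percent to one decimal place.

27.1%

Num = 240 + 33 = 273
Determined eligible = 240 + 33 + 276 + 220 + 22 = 791
e = 791 / (791 + 193) = 791 / 984 = 0.8039
Estimated eligible among unknowns = 0.8039 × 270 = 217.05
Denominator = 791 + 217.05 = 1008.05
RR4 = 273 / 1008.05 = 0.2708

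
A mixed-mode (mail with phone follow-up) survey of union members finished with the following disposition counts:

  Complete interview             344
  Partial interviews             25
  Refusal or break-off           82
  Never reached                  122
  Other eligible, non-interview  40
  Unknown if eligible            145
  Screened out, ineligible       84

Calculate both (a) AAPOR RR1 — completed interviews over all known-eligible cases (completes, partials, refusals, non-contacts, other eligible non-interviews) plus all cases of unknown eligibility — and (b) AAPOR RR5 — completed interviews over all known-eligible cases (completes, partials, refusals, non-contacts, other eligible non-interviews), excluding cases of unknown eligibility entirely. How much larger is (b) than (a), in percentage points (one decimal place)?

Numerator → 344
Denom → 344 + 25 + 82 + 122 + 40 + 145 = 758
RR1 = 344 / 758 = 0.4538
Denom → 344 + 25 + 82 + 122 + 40 = 613
RR5 = 344 / 613 = 0.5612
Difference = 56.12 − 45.38 = 10.74 percentage points

10.7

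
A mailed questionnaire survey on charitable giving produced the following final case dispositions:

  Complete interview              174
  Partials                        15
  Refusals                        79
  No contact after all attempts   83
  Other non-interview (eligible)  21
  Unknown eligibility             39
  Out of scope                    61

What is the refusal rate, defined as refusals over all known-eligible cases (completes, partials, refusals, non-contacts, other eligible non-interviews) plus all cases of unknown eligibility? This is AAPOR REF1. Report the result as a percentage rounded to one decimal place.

Numerator: 79
Denominator: 174 + 15 + 79 + 83 + 21 + 39 = 411
REF1 = 79 / 411 = 0.1922

19.2%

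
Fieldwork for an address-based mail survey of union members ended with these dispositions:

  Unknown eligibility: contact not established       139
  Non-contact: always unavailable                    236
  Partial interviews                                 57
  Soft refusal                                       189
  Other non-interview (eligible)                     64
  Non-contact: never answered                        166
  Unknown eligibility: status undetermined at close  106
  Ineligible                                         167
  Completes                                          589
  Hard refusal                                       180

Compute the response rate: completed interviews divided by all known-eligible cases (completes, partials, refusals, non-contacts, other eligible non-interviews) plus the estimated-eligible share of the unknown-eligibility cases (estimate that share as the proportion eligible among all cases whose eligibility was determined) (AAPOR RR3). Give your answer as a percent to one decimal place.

Refusal or break-off = 180 + 189 = 369
No contact after all attempts = 166 + 236 = 402
Unknown eligibility = 139 + 106 = 245
Num = 589
Known eligible = 589 + 57 + 369 + 402 + 64 = 1481
e = 1481 / (1481 + 167) = 1481 / 1648 = 0.8987
e × U = 0.8987 × 245 = 220.18
Denom = 1481 + 220.18 = 1701.18
RR3 = 589 / 1701.18 = 0.3462

34.6%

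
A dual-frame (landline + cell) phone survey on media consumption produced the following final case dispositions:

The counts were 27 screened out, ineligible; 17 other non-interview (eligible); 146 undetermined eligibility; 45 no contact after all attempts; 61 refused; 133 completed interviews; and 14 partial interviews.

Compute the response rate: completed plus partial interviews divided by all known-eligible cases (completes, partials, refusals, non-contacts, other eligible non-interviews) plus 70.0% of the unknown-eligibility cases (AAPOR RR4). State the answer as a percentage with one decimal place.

Numerator: 133 + 14 = 147
Eligible (known): 133 + 14 + 61 + 45 + 17 = 270
e × U: 0.7000 × 146 = 102.20
Denom: 270 + 102.20 = 372.20
RR4 = 147 / 372.20 = 0.3949

39.5%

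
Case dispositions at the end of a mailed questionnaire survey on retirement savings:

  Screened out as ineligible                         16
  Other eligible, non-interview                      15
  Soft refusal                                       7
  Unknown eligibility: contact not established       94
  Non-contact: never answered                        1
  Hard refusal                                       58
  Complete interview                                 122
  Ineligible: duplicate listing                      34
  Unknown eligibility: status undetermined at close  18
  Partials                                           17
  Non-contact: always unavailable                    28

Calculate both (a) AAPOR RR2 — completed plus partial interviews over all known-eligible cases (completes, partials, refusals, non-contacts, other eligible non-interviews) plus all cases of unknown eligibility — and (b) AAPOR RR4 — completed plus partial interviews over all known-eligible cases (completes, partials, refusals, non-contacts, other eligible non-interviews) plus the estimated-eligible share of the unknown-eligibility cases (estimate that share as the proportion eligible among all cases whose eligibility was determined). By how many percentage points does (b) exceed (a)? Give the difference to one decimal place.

2.1

Declined to participate = 58 + 7 = 65
No contact after all attempts = 1 + 28 = 29
Unknown if eligible = 94 + 18 = 112
Ineligible = 16 + 34 = 50
Top: 122 + 17 = 139
Base: 122 + 17 + 65 + 29 + 15 + 112 = 360
RR2 = 139 / 360 = 0.3861
Known eligible: 122 + 17 + 65 + 29 + 15 = 248
e = 248 / (248 + 50) = 248 / 298 = 0.8322
Estimated eligible among unknowns: 0.8322 × 112 = 93.21
Base: 248 + 93.21 = 341.21
RR4 = 139 / 341.21 = 0.4074
Difference = 40.74 − 38.61 = 2.13 percentage points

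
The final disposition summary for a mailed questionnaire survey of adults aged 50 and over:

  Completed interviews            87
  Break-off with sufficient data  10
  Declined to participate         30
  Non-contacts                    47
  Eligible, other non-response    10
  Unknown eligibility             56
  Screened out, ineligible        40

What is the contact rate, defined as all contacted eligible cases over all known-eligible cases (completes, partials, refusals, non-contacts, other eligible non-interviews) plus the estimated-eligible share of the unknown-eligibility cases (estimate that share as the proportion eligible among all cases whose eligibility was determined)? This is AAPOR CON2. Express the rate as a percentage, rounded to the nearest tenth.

59.6%

Top → 87 + 10 + 30 + 10 = 137
Known eligible → 87 + 10 + 30 + 47 + 10 = 184
e = 184 / (184 + 40) = 184 / 224 = 0.8214
Eligible share of unknowns → 0.8214 × 56 = 46.00
Base → 184 + 46.00 = 230.00
CON2 = 137 / 230.00 = 0.5957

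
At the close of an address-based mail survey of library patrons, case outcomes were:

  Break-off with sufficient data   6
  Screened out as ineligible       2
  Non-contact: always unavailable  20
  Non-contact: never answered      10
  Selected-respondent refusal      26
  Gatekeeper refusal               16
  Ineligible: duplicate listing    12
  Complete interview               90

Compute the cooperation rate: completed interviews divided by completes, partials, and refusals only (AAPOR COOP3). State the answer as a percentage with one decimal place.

Refusal or break-off = 16 + 26 = 42
No contact after all attempts = 10 + 20 = 30
Screened out, ineligible = 2 + 12 = 14
Num = 90
Denom = 90 + 6 + 42 = 138
COOP3 = 90 / 138 = 0.6522

65.2%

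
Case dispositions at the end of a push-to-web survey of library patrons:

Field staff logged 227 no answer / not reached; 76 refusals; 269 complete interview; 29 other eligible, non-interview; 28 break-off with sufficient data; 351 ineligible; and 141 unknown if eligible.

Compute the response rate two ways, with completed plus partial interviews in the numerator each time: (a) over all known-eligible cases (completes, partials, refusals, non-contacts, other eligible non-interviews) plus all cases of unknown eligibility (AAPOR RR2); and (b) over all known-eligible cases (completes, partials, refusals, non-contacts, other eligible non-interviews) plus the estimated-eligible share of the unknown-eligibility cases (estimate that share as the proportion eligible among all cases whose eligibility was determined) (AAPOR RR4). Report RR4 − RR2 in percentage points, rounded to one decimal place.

Top = 269 + 28 = 297
Base = 269 + 28 + 76 + 227 + 29 + 141 = 770
RR2 = 297 / 770 = 0.3857
Determined eligible = 269 + 28 + 76 + 227 + 29 = 629
e = 629 / (629 + 351) = 629 / 980 = 0.6418
Estimated eligible among unknowns = 0.6418 × 141 = 90.49
Base = 629 + 90.49 = 719.49
RR4 = 297 / 719.49 = 0.4128
Difference = 41.28 − 38.57 = 2.71 percentage points

2.7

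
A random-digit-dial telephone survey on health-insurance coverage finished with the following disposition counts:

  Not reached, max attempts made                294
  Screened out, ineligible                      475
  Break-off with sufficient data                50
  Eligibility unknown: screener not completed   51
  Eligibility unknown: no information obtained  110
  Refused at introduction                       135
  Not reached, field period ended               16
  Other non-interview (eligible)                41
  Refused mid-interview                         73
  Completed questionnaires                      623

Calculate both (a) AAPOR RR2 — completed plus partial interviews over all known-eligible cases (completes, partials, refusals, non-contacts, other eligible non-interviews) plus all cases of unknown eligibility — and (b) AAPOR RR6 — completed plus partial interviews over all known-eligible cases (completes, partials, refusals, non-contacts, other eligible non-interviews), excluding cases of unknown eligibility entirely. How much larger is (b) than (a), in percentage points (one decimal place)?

6.3

Refusal or break-off = 135 + 73 = 208
Never reached = 16 + 294 = 310
Unknown if eligible = 51 + 110 = 161
Numerator → 623 + 50 = 673
Denom → 623 + 50 + 208 + 310 + 41 + 161 = 1393
RR2 = 673 / 1393 = 0.4831
Denom → 623 + 50 + 208 + 310 + 41 = 1232
RR6 = 673 / 1232 = 0.5463
Difference = 54.63 − 48.31 = 6.32 percentage points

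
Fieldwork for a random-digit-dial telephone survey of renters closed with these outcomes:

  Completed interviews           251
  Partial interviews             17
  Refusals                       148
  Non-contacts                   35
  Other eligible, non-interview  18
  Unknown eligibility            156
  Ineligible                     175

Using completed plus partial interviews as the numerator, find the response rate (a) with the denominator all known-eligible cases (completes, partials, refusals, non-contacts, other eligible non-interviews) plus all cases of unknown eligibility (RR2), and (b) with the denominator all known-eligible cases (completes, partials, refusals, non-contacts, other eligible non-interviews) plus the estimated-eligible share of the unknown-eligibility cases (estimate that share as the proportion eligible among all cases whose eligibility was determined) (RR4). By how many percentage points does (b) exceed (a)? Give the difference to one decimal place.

3.1

Numerator: 251 + 17 = 268
Base: 251 + 17 + 148 + 35 + 18 + 156 = 625
RR2 = 268 / 625 = 0.4288
Known eligible: 251 + 17 + 148 + 35 + 18 = 469
e = 469 / (469 + 175) = 469 / 644 = 0.7283
Eligible share of unknowns: 0.7283 × 156 = 113.61
Base: 469 + 113.61 = 582.61
RR4 = 268 / 582.61 = 0.4600
Difference = 46.00 − 42.88 = 3.12 percentage points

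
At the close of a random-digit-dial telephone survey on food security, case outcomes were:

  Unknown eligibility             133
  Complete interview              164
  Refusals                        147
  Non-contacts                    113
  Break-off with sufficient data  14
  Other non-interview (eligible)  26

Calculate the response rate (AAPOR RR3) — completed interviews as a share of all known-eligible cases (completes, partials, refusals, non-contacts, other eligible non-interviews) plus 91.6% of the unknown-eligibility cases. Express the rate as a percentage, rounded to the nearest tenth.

28.0%

Num: 164
Determined eligible: 164 + 14 + 147 + 113 + 26 = 464
Eligible share of unknowns: 0.9160 × 133 = 121.83
Denominator: 464 + 121.83 = 585.83
RR3 = 164 / 585.83 = 0.2799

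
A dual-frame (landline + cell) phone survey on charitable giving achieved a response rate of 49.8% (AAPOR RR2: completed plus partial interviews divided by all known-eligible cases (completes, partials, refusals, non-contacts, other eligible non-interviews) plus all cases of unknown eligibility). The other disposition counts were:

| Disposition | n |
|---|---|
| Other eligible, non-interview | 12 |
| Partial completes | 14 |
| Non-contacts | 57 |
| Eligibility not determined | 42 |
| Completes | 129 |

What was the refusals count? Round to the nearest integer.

33

Top → 129 + 14 = 143
RR2 = 143 / D = 0.498
D = 143 / 0.498 = 287.1
Rest of base = 254
refusals = 287.1 − 254 ≈ 33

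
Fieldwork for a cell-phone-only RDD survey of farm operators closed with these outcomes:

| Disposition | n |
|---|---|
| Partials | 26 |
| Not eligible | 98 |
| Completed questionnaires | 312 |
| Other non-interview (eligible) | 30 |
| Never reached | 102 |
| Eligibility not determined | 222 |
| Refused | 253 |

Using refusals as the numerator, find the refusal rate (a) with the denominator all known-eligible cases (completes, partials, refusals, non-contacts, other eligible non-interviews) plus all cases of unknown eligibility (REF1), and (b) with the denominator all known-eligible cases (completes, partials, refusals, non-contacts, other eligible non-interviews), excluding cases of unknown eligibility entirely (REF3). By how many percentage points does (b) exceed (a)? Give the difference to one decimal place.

Top: 253
Denom: 312 + 26 + 253 + 102 + 30 + 222 = 945
REF1 = 253 / 945 = 0.2677
Denom: 312 + 26 + 253 + 102 + 30 = 723
REF3 = 253 / 723 = 0.3499
Difference = 34.99 − 26.77 = 8.22 percentage points

8.2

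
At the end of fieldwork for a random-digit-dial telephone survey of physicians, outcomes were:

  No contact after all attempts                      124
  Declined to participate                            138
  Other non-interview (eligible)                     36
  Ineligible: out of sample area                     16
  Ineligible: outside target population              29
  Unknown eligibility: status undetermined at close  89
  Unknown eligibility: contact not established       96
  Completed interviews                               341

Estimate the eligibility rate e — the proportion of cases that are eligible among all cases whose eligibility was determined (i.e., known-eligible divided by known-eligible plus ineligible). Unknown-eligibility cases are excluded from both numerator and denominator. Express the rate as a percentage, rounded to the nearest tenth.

93.4%

Eligibility not determined = 96 + 89 = 185
Screened out, ineligible = 29 + 16 = 45
Known eligible: 341 + 138 + 124 + 36 = 639
e = 639 / (639 + 45) = 639 / 684 = 0.9342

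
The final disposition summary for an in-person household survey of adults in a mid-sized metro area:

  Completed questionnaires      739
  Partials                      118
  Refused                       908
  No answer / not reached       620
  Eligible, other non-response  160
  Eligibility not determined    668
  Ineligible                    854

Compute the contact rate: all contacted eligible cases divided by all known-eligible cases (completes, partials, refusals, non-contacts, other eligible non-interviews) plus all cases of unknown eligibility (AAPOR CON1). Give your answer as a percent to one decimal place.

Numerator: 739 + 118 + 908 + 160 = 1925
Denom: 739 + 118 + 908 + 620 + 160 + 668 = 3213
CON1 = 1925 / 3213 = 0.5991

59.9%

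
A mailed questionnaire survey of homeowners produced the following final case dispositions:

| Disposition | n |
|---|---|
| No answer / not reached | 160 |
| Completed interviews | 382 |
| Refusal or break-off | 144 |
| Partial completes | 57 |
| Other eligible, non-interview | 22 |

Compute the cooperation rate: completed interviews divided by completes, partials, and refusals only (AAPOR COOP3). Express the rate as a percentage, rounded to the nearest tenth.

Top → 382
Denominator → 382 + 57 + 144 = 583
COOP3 = 382 / 583 = 0.6552

65.5%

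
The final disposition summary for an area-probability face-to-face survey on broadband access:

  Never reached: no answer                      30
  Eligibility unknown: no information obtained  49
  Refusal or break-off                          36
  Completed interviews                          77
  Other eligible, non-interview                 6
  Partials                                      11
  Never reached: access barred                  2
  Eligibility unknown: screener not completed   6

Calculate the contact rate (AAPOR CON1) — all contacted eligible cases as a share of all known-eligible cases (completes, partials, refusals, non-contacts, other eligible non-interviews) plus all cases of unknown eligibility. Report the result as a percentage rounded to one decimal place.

59.9%

No answer / not reached = 30 + 2 = 32
Undetermined eligibility = 6 + 49 = 55
Numerator = 77 + 11 + 36 + 6 = 130
Denom = 77 + 11 + 36 + 32 + 6 + 55 = 217
CON1 = 130 / 217 = 0.5991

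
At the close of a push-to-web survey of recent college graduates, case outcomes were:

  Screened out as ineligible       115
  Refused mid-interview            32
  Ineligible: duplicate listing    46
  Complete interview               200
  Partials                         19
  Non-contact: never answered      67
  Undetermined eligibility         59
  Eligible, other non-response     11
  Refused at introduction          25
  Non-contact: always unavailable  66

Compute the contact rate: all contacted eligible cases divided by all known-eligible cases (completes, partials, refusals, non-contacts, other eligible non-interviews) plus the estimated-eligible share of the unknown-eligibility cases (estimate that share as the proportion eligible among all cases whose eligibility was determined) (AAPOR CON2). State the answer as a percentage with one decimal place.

62.0%

Refused = 25 + 32 = 57
Non-contacts = 67 + 66 = 133
Out of scope = 115 + 46 = 161
Numerator: 200 + 19 + 57 + 11 = 287
Eligible (known): 200 + 19 + 57 + 133 + 11 = 420
e = 420 / (420 + 161) = 420 / 581 = 0.7229
Eligible share of unknowns: 0.7229 × 59 = 42.65
Denominator: 420 + 42.65 = 462.65
CON2 = 287 / 462.65 = 0.6203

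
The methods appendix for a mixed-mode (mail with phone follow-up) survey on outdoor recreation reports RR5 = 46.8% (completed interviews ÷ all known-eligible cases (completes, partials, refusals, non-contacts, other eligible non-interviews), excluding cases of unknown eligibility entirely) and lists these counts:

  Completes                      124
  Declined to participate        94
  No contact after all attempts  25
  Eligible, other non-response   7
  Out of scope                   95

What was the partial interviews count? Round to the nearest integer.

15

RR5 = 124 / D = 0.468
D = 124 / 0.468 = 265.0
Other denominator terms total 250
partial interviews = 265.0 − 250 ≈ 15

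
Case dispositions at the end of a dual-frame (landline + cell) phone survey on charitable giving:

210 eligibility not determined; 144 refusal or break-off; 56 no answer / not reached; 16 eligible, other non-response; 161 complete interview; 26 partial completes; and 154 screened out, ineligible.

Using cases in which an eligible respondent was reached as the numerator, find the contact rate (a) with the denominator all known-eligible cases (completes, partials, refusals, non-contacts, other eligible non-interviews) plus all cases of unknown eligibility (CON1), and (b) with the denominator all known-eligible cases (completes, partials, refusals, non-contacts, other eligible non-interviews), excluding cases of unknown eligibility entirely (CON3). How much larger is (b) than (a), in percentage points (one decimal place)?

Numerator: 161 + 26 + 144 + 16 = 347
Base: 161 + 26 + 144 + 56 + 16 + 210 = 613
CON1 = 347 / 613 = 0.5661
Base: 161 + 26 + 144 + 56 + 16 = 403
CON3 = 347 / 403 = 0.8610
Difference = 86.10 − 56.61 = 29.49 percentage points

29.5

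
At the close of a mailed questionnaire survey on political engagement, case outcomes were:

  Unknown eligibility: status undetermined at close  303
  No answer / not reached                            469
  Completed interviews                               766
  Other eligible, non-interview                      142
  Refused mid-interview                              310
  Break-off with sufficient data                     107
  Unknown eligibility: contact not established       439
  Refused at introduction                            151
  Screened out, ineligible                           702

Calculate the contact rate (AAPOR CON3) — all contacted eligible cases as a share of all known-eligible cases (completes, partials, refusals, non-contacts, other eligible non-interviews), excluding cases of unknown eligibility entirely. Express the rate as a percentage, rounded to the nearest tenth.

75.9%

Declined to participate = 151 + 310 = 461
Eligibility not determined = 439 + 303 = 742
Num: 766 + 107 + 461 + 142 = 1476
Base: 766 + 107 + 461 + 469 + 142 = 1945
CON3 = 1476 / 1945 = 0.7589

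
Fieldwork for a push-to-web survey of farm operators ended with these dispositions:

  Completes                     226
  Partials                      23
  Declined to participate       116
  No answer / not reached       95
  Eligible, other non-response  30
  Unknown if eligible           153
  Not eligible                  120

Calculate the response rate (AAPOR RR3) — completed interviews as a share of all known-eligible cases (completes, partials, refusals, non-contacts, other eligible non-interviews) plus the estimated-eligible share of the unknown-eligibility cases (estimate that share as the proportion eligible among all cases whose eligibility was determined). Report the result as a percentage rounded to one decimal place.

Num = 226
Eligible (known) = 226 + 23 + 116 + 95 + 30 = 490
e = 490 / (490 + 120) = 490 / 610 = 0.8033
e × U = 0.8033 × 153 = 122.90
Denominator = 490 + 122.90 = 612.90
RR3 = 226 / 612.90 = 0.3687

36.9%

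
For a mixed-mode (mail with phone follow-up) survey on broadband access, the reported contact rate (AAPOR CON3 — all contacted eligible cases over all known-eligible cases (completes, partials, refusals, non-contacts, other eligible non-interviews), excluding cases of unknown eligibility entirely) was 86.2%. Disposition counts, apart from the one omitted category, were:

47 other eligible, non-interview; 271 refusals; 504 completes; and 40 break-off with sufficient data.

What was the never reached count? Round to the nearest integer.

Numerator → 504 + 40 + 271 + 47 = 862
CON3 = 862 / D = 0.862
D = 862 / 0.862 = 1000.0
Remaining denominator categories sum to 862
never reached = 1000.0 − 862 ≈ 138

138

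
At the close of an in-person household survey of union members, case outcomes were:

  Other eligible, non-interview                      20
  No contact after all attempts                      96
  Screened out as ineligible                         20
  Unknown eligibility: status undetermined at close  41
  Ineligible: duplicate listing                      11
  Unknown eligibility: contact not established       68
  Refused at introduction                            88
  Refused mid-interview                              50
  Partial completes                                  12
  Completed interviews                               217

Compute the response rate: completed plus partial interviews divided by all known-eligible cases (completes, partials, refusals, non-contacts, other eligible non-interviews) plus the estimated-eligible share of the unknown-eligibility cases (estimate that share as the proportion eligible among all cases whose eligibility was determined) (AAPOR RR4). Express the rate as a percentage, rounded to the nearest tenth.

Refusal or break-off = 88 + 50 = 138
Eligibility not determined = 68 + 41 = 109
Not eligible = 20 + 11 = 31
Numerator = 217 + 12 = 229
Determined eligible = 217 + 12 + 138 + 96 + 20 = 483
e = 483 / (483 + 31) = 483 / 514 = 0.9397
Estimated eligible among unknowns = 0.9397 × 109 = 102.43
Denominator = 483 + 102.43 = 585.43
RR4 = 229 / 585.43 = 0.3912

39.1%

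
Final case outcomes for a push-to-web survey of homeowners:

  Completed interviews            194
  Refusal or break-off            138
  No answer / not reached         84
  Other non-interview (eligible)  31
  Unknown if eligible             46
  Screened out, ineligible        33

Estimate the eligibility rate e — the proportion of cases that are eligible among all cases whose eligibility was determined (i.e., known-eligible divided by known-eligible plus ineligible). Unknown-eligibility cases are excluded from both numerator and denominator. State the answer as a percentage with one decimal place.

Eligible (known): 194 + 138 + 84 + 31 = 447
e = 447 / (447 + 33) = 447 / 480 = 0.9313

93.1%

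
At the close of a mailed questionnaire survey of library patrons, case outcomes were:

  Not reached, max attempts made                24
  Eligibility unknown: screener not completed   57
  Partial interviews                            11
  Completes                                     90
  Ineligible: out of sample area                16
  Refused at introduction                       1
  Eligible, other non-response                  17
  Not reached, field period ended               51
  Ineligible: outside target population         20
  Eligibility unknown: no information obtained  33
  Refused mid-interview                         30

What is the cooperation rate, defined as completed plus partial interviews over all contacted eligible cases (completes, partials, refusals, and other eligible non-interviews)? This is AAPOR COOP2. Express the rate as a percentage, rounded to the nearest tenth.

67.8%

Refused = 1 + 30 = 31
No contact after all attempts = 51 + 24 = 75
Unknown eligibility = 57 + 33 = 90
Ineligible = 20 + 16 = 36
Top → 90 + 11 = 101
Base → 90 + 11 + 31 + 17 = 149
COOP2 = 101 / 149 = 0.6779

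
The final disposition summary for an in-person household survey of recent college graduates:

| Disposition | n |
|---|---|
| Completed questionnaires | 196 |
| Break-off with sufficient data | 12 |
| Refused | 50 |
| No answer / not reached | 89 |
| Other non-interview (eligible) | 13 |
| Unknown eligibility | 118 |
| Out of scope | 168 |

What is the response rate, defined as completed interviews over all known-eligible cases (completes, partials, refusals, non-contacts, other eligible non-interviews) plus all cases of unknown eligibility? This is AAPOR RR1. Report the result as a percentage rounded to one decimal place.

Top = 196
Denom = 196 + 12 + 50 + 89 + 13 + 118 = 478
RR1 = 196 / 478 = 0.4100

41.0%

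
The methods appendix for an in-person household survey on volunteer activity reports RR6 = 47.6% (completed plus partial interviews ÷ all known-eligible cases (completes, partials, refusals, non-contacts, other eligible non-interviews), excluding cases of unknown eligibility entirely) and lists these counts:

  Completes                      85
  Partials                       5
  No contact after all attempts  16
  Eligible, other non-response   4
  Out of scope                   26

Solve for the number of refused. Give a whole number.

Num → 85 + 5 = 90
RR6 = 90 / D = 0.476
D = 90 / 0.476 = 189.1
Other denominator terms total 110
refused = 189.1 − 110 ≈ 79

79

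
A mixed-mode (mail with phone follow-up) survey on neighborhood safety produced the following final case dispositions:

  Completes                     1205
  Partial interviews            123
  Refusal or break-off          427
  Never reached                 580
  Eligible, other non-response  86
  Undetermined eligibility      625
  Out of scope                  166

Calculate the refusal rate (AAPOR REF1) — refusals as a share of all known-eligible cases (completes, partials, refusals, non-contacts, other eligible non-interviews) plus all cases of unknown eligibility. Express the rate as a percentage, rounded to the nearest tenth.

14.0%

Num → 427
Denominator → 1205 + 123 + 427 + 580 + 86 + 625 = 3046
REF1 = 427 / 3046 = 0.1402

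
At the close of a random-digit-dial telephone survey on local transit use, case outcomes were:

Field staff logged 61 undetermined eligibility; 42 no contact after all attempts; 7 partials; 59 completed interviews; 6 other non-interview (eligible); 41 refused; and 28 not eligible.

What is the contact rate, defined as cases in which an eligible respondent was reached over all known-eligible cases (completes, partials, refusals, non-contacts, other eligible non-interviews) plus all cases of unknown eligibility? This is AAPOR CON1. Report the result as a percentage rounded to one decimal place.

Num → 59 + 7 + 41 + 6 = 113
Base → 59 + 7 + 41 + 42 + 6 + 61 = 216
CON1 = 113 / 216 = 0.5231

52.3%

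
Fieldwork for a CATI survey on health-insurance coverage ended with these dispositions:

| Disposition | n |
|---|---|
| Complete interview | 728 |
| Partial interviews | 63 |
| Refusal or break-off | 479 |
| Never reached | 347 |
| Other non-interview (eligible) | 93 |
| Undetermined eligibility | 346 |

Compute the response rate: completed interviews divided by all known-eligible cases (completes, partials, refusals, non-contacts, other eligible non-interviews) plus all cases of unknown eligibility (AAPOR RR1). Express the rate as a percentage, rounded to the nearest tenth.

Top = 728
Base = 728 + 63 + 479 + 347 + 93 + 346 = 2056
RR1 = 728 / 2056 = 0.3541

35.4%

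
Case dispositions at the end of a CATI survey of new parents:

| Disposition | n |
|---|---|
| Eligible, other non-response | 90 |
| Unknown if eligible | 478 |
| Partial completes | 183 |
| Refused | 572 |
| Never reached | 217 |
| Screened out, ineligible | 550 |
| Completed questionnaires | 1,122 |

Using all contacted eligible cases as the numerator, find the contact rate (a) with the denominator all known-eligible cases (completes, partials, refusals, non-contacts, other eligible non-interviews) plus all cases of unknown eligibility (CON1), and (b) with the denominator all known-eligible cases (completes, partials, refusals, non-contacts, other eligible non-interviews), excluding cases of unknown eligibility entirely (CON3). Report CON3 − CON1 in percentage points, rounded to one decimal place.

16.2

Num → 1122 + 183 + 572 + 90 = 1967
Base → 1122 + 183 + 572 + 217 + 90 + 478 = 2662
CON1 = 1967 / 2662 = 0.7389
Base → 1122 + 183 + 572 + 217 + 90 = 2184
CON3 = 1967 / 2184 = 0.9006
Difference = 90.06 − 73.89 = 16.17 percentage points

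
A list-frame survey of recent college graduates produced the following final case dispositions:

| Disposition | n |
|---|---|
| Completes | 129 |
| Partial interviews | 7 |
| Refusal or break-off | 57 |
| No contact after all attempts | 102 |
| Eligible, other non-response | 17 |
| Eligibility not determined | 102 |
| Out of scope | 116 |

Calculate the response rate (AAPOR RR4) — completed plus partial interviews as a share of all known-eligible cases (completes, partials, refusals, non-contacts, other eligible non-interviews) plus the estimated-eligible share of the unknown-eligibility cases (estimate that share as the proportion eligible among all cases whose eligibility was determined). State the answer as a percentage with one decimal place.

35.2%

Num = 129 + 7 = 136
Eligible (known) = 129 + 7 + 57 + 102 + 17 = 312
e = 312 / (312 + 116) = 312 / 428 = 0.7290
Eligible share of unknowns = 0.7290 × 102 = 74.36
Base = 312 + 74.36 = 386.36
RR4 = 136 / 386.36 = 0.3520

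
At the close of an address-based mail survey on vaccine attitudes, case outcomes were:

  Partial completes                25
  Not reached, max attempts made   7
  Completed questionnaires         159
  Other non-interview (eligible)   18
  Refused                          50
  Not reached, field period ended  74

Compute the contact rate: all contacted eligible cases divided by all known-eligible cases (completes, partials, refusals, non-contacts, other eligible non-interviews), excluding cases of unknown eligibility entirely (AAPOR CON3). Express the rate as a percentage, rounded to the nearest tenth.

75.7%

Non-contacts = 74 + 7 = 81
Num = 159 + 25 + 50 + 18 = 252
Base = 159 + 25 + 50 + 81 + 18 = 333
CON3 = 252 / 333 = 0.7568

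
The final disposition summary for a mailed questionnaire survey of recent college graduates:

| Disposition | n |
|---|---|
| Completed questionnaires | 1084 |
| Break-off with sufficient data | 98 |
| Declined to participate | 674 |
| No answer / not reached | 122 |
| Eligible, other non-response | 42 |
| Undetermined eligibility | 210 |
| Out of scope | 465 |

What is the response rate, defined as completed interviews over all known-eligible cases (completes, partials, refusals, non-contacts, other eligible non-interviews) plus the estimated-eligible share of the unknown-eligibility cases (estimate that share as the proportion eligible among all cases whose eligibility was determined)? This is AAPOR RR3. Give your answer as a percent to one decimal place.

49.5%

Numerator → 1084
Determined eligible → 1084 + 98 + 674 + 122 + 42 = 2020
e = 2020 / (2020 + 465) = 2020 / 2485 = 0.8129
Estimated eligible among unknowns → 0.8129 × 210 = 170.71
Denominator → 2020 + 170.71 = 2190.71
RR3 = 1084 / 2190.71 = 0.4948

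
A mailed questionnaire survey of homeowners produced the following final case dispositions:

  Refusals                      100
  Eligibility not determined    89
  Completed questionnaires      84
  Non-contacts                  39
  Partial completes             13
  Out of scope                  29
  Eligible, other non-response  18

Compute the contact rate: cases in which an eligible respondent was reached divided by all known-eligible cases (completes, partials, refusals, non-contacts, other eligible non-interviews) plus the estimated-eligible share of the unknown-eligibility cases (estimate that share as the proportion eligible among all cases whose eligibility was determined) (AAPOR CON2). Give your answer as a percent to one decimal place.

64.4%

Num = 84 + 13 + 100 + 18 = 215
Eligible (known) = 84 + 13 + 100 + 39 + 18 = 254
e = 254 / (254 + 29) = 254 / 283 = 0.8975
e × U = 0.8975 × 89 = 79.88
Denom = 254 + 79.88 = 333.88
CON2 = 215 / 333.88 = 0.6439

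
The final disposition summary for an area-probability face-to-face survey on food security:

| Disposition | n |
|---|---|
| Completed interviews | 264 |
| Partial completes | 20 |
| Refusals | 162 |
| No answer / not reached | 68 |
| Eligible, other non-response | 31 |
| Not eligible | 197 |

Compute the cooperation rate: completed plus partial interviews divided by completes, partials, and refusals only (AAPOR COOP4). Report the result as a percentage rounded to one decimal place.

63.7%

Numerator → 264 + 20 = 284
Denom → 264 + 20 + 162 = 446
COOP4 = 284 / 446 = 0.6368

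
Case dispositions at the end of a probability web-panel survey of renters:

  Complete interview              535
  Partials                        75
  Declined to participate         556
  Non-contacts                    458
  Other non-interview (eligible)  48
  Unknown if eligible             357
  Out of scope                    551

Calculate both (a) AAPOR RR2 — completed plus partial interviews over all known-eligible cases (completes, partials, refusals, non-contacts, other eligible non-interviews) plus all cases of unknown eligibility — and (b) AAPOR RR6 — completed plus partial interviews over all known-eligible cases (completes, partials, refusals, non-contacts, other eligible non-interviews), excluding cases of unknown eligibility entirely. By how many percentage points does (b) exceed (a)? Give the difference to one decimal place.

6.4

Top: 535 + 75 = 610
Denom: 535 + 75 + 556 + 458 + 48 + 357 = 2029
RR2 = 610 / 2029 = 0.3006
Denom: 535 + 75 + 556 + 458 + 48 = 1672
RR6 = 610 / 1672 = 0.3648
Difference = 36.48 − 30.06 = 6.42 percentage points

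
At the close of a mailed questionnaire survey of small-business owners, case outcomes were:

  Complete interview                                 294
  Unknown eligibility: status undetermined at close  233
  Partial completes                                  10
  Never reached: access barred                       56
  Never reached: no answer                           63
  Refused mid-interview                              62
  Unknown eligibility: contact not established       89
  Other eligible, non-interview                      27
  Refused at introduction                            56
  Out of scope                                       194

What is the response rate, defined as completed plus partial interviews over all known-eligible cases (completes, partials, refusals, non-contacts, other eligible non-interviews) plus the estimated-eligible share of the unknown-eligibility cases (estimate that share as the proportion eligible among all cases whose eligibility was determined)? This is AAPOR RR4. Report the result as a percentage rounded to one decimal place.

Refusals = 56 + 62 = 118
No contact after all attempts = 63 + 56 = 119
Undetermined eligibility = 89 + 233 = 322
Num → 294 + 10 = 304
Determined eligible → 294 + 10 + 118 + 119 + 27 = 568
e = 568 / (568 + 194) = 568 / 762 = 0.7454
Estimated eligible among unknowns → 0.7454 × 322 = 240.02
Base → 568 + 240.02 = 808.02
RR4 = 304 / 808.02 = 0.3762

37.6%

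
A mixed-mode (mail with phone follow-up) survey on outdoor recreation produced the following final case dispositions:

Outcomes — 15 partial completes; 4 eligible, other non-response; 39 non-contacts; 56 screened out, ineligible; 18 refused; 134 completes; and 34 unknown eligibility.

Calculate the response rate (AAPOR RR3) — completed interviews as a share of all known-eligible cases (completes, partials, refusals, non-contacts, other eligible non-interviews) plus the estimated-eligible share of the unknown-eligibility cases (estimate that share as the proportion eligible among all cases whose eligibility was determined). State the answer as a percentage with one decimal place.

56.6%

Top = 134
Eligible (known) = 134 + 15 + 18 + 39 + 4 = 210
e = 210 / (210 + 56) = 210 / 266 = 0.7895
Estimated eligible among unknowns = 0.7895 × 34 = 26.84
Base = 210 + 26.84 = 236.84
RR3 = 134 / 236.84 = 0.5658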